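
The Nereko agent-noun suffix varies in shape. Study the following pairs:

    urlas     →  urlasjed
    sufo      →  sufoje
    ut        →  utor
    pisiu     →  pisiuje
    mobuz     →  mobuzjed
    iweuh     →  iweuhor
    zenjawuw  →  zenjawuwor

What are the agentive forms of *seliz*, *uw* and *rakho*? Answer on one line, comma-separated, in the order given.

selizjed, uwor, rakhoje

The suffix is conditioned by the final sound: -jed when the stem ends in a sibilant (*urlas*, *mobuz*); -or when the stem ends in a non-sibilant consonant (*ut*, *iweuh*, *zenjawuw*); -je when the stem ends in a vowel (*sufo*, *pisiu*).
The final sound of *seliz* is /z/, which is a sibilant, so the suffix is -jed, giving *selizjed*.
*uw*: final sound = /w/, a non-sibilant consonant → -or → *uwor*.
*rakho*: final sound = /o/, a vowel → -je → *rakhoje*.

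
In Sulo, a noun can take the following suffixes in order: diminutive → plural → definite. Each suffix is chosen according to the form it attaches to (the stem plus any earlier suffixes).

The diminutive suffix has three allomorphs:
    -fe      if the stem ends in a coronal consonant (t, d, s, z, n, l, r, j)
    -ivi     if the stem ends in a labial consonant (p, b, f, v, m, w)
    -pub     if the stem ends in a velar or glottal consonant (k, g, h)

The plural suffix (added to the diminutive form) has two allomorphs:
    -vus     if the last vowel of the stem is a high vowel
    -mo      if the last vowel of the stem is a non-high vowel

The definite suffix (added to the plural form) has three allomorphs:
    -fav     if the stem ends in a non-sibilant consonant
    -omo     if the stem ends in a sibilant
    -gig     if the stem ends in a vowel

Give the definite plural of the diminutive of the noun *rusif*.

rusifivivusomo

The final consonant of *rusif* is /f/, which is labial, so the diminutive suffix is -ivi, giving *rusifivi*.
Since the last vowel of the diminutive form *rusifivi* is /i/ (a high vowel), it takes -vus, giving *rusifivivus*.
The final sound of the plural form *rusifivivus* is /s/, which is a sibilant, so the definite suffix is -omo, giving *rusifivivusomo*.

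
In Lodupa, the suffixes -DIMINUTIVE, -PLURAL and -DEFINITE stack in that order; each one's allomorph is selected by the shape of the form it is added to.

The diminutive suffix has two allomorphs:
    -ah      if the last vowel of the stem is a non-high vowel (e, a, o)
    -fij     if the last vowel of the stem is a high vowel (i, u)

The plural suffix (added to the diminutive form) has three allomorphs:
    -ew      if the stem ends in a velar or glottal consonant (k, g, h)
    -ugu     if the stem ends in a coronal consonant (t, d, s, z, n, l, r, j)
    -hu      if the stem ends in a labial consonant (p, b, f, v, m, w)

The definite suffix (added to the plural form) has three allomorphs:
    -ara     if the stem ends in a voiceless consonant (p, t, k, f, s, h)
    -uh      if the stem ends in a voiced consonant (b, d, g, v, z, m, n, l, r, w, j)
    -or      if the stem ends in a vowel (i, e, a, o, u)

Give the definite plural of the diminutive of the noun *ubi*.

*ubi* — last vowel /i/ (a high vowel) → -fij → *ubifij*.
The diminutive form *ubifij*: final consonant = /j/, coronal → -ugu → *ubifijugu*.
The plural form *ubifijugu*: final sound = /u/, a vowel → -or → *ubifijuguor*.

ubifijuguor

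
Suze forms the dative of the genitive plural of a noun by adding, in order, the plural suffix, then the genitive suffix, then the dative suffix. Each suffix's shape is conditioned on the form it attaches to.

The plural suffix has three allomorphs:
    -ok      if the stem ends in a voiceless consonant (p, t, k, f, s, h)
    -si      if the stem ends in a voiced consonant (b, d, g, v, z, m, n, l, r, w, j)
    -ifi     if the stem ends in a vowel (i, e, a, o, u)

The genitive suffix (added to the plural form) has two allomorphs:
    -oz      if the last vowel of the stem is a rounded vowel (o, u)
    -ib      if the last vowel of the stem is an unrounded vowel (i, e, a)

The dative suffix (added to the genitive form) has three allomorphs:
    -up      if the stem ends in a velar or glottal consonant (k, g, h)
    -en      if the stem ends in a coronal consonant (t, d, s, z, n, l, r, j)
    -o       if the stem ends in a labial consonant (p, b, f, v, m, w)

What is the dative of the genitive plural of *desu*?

desuifiibo

*desu* — final sound /u/ (a vowel) → -ifi → *desuifi*.
The plural form *desuifi*: last vowel = /i/, an unrounded vowel → -ib → *desuifiib*.
The final consonant of the genitive form *desuifiib* is /b/, which is labial, so the dative suffix is -o, giving *desuifiibo*.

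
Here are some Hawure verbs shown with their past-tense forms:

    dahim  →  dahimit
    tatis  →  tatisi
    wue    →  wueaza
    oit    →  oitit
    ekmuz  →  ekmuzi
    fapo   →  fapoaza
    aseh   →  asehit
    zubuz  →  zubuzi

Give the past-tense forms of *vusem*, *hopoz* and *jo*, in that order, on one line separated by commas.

vusemit, hopozi, joaza

The pattern is sibilance of the final sound: -i when the stem ends in a sibilant (*tatis*, *ekmuz*, *zubuz*); -it when the stem ends in a non-sibilant consonant (*dahim*, *oit*, *aseh*); -aza when the stem ends in a vowel (*wue*, *fapo*).
*vusem*: final sound = /m/, a non-sibilant consonant → -it → *vusemit*.
*hopoz*: final sound = /z/, a sibilant → -i → *hopozi*.
*jo*: final sound = /o/, a vowel → -aza → *joaza*.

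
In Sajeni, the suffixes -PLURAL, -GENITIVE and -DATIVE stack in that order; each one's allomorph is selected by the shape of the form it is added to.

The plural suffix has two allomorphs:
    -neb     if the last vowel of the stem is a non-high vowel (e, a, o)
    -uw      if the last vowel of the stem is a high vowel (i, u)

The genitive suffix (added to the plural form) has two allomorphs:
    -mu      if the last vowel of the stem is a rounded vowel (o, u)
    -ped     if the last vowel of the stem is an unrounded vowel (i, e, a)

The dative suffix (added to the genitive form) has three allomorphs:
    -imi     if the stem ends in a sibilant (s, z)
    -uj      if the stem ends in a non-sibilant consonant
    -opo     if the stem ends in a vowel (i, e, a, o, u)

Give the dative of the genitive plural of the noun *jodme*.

*jodme*: last vowel = /e/, a non-high vowel → -neb → *jodmeneb*.
The plural form *jodmeneb* — last vowel /e/ (an unrounded vowel) → -ped → *jodmenebped*.
The genitive form *jodmenebped*: final sound = /d/, a non-sibilant consonant → -uj → *jodmenebpeduj*.

jodmenebpeduj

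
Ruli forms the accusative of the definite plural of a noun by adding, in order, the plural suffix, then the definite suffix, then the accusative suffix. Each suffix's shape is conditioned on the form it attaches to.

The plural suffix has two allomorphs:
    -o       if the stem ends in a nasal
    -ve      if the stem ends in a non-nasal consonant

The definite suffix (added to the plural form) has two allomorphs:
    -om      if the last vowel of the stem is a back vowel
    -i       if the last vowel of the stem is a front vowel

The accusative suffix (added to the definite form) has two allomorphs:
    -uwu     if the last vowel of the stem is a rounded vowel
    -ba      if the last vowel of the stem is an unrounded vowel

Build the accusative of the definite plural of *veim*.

*veim* — final consonant /m/ (a nasal) → -o → *veimo*.
The plural form *veimo*: last vowel = /o/, a back vowel → -om → *veimoom*.
Since the last vowel of the definite form *veimoom* is /o/ (a rounded vowel), it takes -uwu, giving *veimoomuwu*.

veimoomuwu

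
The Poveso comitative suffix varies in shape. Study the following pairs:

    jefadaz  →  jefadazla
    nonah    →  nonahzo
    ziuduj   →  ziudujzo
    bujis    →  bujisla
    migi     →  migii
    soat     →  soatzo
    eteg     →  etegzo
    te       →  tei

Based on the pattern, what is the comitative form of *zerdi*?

The alternation tracks the final sound of the stem — -la when the stem ends in a sibilant (*jefadaz*, *bujis*); -zo when the stem ends in a non-sibilant consonant (*nonah*, *ziuduj*, *soat*, *eteg*); -i when the stem ends in a vowel (*migi*, *te*).
*zerdi*: final sound = /i/, a vowel → -i → *zerdii*.

zerdii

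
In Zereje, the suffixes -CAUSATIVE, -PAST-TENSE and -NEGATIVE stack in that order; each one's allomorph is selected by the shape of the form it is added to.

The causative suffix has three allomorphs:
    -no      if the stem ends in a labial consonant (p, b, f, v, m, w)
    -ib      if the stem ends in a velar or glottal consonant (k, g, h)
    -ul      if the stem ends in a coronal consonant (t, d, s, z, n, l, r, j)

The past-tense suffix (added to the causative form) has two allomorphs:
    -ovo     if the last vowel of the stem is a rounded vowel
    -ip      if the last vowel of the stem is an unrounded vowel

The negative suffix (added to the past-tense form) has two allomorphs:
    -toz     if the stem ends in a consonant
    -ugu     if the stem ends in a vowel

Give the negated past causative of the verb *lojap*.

The final consonant of *lojap* is /p/, which is labial, so the causative suffix is -no, giving *lojapno*.
The last vowel of the causative form *lojapno* is /o/, which is a rounded vowel, so the past-tense suffix is -ovo, giving *lojapnoovo*.
The past-tense form *lojapnoovo* — final sound /o/ (a vowel) → -ugu → *lojapnoovougu*.

lojapnoovougu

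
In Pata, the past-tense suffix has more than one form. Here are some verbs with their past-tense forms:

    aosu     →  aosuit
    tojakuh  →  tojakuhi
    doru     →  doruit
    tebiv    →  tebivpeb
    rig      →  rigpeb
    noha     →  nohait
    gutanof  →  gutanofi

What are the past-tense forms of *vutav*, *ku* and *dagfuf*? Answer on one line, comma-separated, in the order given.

The suffix is conditioned by the final sound: -i when the stem ends in a voiceless consonant (*tojakuh*, *gutanof*); -peb when the stem ends in a voiced consonant (*tebiv*, *rig*); -it when the stem ends in a vowel (*aosu*, *doru*, *noha*).
The final sound of *vutav* is /v/, which is a voiced consonant, so the suffix is -peb, giving *vutavpeb*.
*ku* — final sound /u/ (a vowel) → -it → *kuit*.
Since the final sound of *dagfuf* is /f/ (a voiceless consonant), it takes -i, giving *dagfufi*.

vutavpeb, kuit, dagfufi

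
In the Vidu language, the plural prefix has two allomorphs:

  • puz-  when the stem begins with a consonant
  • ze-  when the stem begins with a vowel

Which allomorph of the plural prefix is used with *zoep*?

*zoep*: first sound = /z/, a consonant → puz-.

puz-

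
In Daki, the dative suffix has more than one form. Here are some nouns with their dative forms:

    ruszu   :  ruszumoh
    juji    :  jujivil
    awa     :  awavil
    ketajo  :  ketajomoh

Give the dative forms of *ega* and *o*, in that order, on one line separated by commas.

The alternation tracks the last vowel of the stem — -moh when the last vowel of the stem is a rounded vowel (*ruszu*, *ketajo*); -vil when the last vowel of the stem is an unrounded vowel (*juji*, *awa*).
Since the last vowel of *ega* is /a/ (an unrounded vowel), it takes -vil, giving *egavil*.
Since the last vowel of *o* is /o/ (a rounded vowel), it takes -moh, giving *omoh*.

egavil, omoh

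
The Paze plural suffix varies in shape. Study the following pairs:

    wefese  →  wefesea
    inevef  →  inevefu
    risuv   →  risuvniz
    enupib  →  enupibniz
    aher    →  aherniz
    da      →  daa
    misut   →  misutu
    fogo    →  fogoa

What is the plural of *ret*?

retu

The suffix is conditioned by the final sound: -u when the stem ends in a voiceless consonant (*inevef*, *misut*); -niz when the stem ends in a voiced consonant (*risuv*, *enupib*, *aher*); -a when the stem ends in a vowel (*wefese*, *da*, *fogo*).
Since the final sound of *ret* is /t/ (a voiceless consonant), it takes -u, giving *retu*.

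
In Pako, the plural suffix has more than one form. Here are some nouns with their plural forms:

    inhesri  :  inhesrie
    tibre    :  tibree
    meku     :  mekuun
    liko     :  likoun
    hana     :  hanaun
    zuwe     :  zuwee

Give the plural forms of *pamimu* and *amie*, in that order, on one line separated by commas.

pamimuun, amiee

The alternation tracks the last vowel of the stem — -e when the last vowel of the stem is a front vowel (*inhesri*, *tibre*, *zuwe*); -un when the last vowel of the stem is a back vowel (*meku*, *liko*, *hana*).
*pamimu* — last vowel /u/ (a back vowel) → -un → *pamimuun*.
*amie*: last vowel = /e/, a front vowel → -e → *amiee*.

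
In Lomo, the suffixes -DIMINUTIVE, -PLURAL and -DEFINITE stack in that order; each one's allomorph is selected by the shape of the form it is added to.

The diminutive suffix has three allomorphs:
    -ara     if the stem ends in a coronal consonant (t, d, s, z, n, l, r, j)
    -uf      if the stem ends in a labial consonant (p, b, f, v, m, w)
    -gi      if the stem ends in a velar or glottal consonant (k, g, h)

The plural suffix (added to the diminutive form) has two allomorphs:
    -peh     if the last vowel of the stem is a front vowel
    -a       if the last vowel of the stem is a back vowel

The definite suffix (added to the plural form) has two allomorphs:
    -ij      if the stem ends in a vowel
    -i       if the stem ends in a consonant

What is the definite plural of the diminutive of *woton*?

wotonaraaij

*woton*: final consonant = /n/, coronal → -ara → *wotonara*.
The last vowel of the diminutive form *wotonara* is /a/, which is a back vowel, so the plural suffix is -a, giving *wotonaraa*.
The plural form *wotonaraa*: final sound = /a/, a vowel → -ij → *wotonaraaij*.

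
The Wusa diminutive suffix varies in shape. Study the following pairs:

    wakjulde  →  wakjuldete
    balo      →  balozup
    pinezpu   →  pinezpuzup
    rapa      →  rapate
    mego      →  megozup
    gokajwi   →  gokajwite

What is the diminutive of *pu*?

puzup

Looking at the last vowel of each stem: -zup when the last vowel of the stem is a rounded vowel (*balo*, *pinezpu*, *mego*); -te when the last vowel of the stem is an unrounded vowel (*wakjulde*, *rapa*, *gokajwi*).
*pu*: last vowel = /u/, a rounded vowel → -zup → *puzup*.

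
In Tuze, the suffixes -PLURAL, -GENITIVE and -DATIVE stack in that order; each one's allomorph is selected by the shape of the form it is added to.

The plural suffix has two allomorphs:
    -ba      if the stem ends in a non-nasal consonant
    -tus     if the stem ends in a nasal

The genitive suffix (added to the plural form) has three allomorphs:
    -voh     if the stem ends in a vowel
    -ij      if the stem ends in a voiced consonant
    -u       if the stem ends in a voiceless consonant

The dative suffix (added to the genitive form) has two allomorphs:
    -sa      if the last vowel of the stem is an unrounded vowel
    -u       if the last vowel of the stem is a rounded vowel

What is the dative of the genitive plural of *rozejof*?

rozejofbavohu

*rozejof* — final consonant /f/ (non-nasal) → -ba → *rozejofba*.
The plural form *rozejofba* — final sound /a/ (a vowel) → -voh → *rozejofbavoh*.
The genitive form *rozejofbavoh*: last vowel = /o/, a rounded vowel → -u → *rozejofbavohu*.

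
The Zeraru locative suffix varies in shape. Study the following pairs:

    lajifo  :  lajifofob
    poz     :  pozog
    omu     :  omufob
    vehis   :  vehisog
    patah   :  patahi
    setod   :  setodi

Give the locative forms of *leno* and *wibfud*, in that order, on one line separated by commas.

The alternation tracks the final sound of the stem — -og when the stem ends in a sibilant (*poz*, *vehis*); -i when the stem ends in a non-sibilant consonant (*patah*, *setod*); -fob when the stem ends in a vowel (*lajifo*, *omu*).
The final sound of *leno* is /o/, which is a vowel, so the suffix is -fob, giving *lenofob*.
The final sound of *wibfud* is /d/, which is a non-sibilant consonant, so the suffix is -i, giving *wibfudi*.

lenofob, wibfudi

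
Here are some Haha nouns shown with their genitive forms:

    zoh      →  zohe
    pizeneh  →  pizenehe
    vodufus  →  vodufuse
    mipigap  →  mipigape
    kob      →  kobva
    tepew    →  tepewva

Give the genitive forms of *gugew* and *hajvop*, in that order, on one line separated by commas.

gugewva, hajvope

The suffix is conditioned by the final consonant: -e when the stem ends in a voiceless consonant (*zoh*, *pizeneh*, *vodufus*, *mipigap*); -va when the stem ends in a voiced consonant (*kob*, *tepew*).
Since the final consonant of *gugew* is /w/ (voiced), it takes -va, giving *gugewva*.
*hajvop*: final consonant = /p/, voiceless → -e → *hajvope*.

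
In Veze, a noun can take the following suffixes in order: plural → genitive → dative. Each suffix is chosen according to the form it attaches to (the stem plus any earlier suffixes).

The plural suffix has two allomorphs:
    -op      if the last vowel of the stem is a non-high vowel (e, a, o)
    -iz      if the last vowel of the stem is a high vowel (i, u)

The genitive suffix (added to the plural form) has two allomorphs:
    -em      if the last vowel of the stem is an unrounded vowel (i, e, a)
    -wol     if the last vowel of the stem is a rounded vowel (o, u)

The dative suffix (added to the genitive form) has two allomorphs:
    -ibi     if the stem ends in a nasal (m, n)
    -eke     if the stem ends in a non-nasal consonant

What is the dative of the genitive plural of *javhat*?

javhatopwoleke

The last vowel of *javhat* is /a/, which is a non-high vowel, so the plural suffix is -op, giving *javhatop*.
The last vowel of the plural form *javhatop* is /o/, which is a rounded vowel, so the genitive suffix is -wol, giving *javhatopwol*.
The genitive form *javhatopwol* — final consonant /l/ (non-nasal) → -eke → *javhatopwoleke*.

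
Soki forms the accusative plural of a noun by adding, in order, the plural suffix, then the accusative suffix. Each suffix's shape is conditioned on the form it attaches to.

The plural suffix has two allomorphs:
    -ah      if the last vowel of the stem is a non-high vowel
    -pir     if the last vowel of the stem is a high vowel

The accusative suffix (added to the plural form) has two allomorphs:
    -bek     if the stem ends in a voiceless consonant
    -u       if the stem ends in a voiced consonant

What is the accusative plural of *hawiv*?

hawivpiru

*hawiv* — last vowel /i/ (a high vowel) → -pir → *hawivpir*.
The plural form *hawivpir* — final consonant /r/ (voiced) → -u → *hawivpiru*.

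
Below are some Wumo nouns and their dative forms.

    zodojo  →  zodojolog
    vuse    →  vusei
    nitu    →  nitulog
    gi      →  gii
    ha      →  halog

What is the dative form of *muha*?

The suffix is conditioned by the last vowel: -i when the last vowel of the stem is a front vowel (*vuse*, *gi*); -log when the last vowel of the stem is a back vowel (*zodojo*, *nitu*, *ha*).
Since the last vowel of *muha* is /a/ (a back vowel), it takes -log, giving *muhalog*.

muhalog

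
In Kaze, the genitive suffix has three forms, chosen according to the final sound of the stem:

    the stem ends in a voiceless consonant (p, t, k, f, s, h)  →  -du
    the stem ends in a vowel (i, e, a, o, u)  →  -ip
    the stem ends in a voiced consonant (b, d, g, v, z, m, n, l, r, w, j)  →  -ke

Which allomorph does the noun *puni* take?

*puni*: final sound = /i/, a vowel → -ip.

-ip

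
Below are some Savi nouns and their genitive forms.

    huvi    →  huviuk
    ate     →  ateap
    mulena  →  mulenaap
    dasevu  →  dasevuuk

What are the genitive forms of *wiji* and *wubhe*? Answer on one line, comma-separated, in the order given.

Looking at the last vowel of each stem: -uk when the last vowel of the stem is a high vowel (*huvi*, *dasevu*); -ap when the last vowel of the stem is a non-high vowel (*ate*, *mulena*).
The last vowel of *wiji* is /i/, which is a high vowel, so the suffix is -uk, giving *wijiuk*.
The last vowel of *wubhe* is /e/, which is a non-high vowel, so the suffix is -ap, giving *wubheap*.

wijiuk, wubheap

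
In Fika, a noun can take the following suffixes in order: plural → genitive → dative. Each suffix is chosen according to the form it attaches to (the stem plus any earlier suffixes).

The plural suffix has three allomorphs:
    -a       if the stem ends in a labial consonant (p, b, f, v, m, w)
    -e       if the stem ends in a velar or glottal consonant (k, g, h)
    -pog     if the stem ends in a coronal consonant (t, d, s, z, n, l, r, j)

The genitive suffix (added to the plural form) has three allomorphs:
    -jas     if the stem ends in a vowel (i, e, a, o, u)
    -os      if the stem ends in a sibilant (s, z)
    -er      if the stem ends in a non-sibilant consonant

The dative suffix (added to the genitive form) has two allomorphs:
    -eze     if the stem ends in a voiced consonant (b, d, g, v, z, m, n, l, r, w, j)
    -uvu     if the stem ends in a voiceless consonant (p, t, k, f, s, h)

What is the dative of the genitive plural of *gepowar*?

gepowarpogereze

*gepowar*: final consonant = /r/, coronal → -pog → *gepowarpog*.
Since the final sound of the plural form *gepowarpog* is /g/ (a non-sibilant consonant), it takes -er, giving *gepowarpoger*.
The genitive form *gepowarpoger* — final consonant /r/ (voiced) → -eze → *gepowarpogereze*.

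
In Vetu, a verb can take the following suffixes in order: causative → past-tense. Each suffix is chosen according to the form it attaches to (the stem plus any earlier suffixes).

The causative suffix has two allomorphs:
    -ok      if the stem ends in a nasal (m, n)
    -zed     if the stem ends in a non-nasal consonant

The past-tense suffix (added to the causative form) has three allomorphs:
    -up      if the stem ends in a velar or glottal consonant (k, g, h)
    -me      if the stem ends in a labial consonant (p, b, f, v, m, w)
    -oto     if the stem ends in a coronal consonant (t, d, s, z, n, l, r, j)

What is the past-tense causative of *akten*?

Since the final consonant of *akten* is /n/ (a nasal), it takes -ok, giving *aktenok*.
The causative form *aktenok* — final consonant /k/ (velar/glottal) → -up → *aktenokup*.

aktenokup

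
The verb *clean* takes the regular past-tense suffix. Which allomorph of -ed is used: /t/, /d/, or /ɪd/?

The stem *clean* ends in a voiced sound other than /d/.
The -ed suffix is realized as /ɪd/ after /t, d/; as /t/ after other voiceless consonants; and as /d/ after other voiced sounds.
So -ed on *clean* is pronounced /d/.

/d/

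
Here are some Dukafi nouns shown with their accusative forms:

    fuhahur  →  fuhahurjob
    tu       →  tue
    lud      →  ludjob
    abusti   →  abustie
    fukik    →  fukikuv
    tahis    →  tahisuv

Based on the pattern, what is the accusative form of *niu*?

The pattern is voicing of the final sound: -uv when the stem ends in a voiceless consonant (*fukik*, *tahis*); -job when the stem ends in a voiced consonant (*fuhahur*, *lud*); -e when the stem ends in a vowel (*tu*, *abusti*).
*niu*: final sound = /u/, a vowel → -e → *niue*.

niue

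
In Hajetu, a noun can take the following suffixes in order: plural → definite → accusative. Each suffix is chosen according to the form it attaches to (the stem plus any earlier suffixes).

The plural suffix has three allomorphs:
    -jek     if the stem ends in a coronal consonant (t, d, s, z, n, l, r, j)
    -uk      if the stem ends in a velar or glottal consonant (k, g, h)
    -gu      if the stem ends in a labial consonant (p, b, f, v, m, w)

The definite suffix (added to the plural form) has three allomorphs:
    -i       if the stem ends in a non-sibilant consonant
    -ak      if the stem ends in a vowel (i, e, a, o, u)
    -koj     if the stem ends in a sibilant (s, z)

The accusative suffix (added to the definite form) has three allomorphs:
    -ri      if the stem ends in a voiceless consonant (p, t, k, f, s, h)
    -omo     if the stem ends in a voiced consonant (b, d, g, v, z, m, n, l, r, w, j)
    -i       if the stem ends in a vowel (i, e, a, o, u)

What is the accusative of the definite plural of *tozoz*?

*tozoz* — final consonant /z/ (coronal) → -jek → *tozozjek*.
Since the final sound of the plural form *tozozjek* is /k/ (a non-sibilant consonant), it takes -i, giving *tozozjeki*.
The definite form *tozozjeki* — final sound /i/ (a vowel) → -i → *tozozjekii*.

tozozjekii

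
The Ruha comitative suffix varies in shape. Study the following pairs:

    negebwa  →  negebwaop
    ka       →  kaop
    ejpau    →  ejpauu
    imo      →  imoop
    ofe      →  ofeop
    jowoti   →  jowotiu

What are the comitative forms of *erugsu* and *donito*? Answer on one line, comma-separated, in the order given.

erugsuu, donitoop

The alternation tracks the last vowel of the stem — -u when the last vowel of the stem is a high vowel (*ejpau*, *jowoti*); -op when the last vowel of the stem is a non-high vowel (*negebwa*, *ka*, *imo*, *ofe*).
Since the last vowel of *erugsu* is /u/ (a high vowel), it takes -u, giving *erugsuu*.
*donito*: last vowel = /o/, a non-high vowel → -op → *donitoop*.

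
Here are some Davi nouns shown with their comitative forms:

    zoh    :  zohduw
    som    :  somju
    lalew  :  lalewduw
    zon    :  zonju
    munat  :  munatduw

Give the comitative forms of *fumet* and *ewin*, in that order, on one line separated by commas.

The suffix is conditioned by the final consonant: -ju when the stem ends in a nasal (*som*, *zon*); -duw when the stem ends in a non-nasal consonant (*zoh*, *lalew*, *munat*).
*fumet*: final consonant = /t/, non-nasal → -duw → *fumetduw*.
*ewin*: final consonant = /n/, a nasal → -ju → *ewinju*.

fumetduw, ewinju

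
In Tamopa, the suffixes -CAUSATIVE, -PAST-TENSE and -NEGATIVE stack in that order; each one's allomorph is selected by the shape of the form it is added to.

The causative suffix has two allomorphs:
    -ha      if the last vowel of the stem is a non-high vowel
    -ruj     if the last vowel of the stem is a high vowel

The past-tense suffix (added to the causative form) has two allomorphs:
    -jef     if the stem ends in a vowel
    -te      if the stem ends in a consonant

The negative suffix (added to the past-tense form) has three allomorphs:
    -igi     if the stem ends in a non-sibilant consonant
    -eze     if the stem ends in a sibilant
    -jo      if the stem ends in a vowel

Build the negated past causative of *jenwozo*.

jenwozohajefigi

The last vowel of *jenwozo* is /o/, which is a non-high vowel, so the causative suffix is -ha, giving *jenwozoha*.
Since the final sound of the causative form *jenwozoha* is /a/ (a vowel), it takes -jef, giving *jenwozohajef*.
Since the final sound of the past-tense form *jenwozohajef* is /f/ (a non-sibilant consonant), it takes -igi, giving *jenwozohajefigi*.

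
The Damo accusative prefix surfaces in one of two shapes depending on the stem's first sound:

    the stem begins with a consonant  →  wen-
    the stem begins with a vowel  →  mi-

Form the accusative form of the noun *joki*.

wenjoki

*joki*: first sound = /j/, a consonant → wen- → *wenjoki*.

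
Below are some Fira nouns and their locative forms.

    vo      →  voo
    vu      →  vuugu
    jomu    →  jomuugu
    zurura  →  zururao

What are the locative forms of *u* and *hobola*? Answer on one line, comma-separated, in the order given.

The alternation tracks the last vowel of the stem — -ugu when the last vowel of the stem is a high vowel (*vu*, *jomu*); -o when the last vowel of the stem is a non-high vowel (*vo*, *zurura*).
*u* — last vowel /u/ (a high vowel) → -ugu → *uugu*.
Since the last vowel of *hobola* is /a/ (a non-high vowel), it takes -o, giving *hobolao*.

uugu, hobolao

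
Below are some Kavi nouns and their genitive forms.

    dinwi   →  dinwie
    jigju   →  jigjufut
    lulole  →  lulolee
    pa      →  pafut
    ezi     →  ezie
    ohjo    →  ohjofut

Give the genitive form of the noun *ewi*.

ewie

Looking at the last vowel of each stem: -e when the last vowel of the stem is a front vowel (*dinwi*, *lulole*, *ezi*); -fut when the last vowel of the stem is a back vowel (*jigju*, *pa*, *ohjo*).
*ewi*: last vowel = /i/, a front vowel → -e → *ewie*.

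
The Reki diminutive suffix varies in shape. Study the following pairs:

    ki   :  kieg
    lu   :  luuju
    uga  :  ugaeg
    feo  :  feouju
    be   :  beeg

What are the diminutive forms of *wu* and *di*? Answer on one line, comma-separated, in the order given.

wuuju, dieg

The pattern is rounding harmony: -uju when the last vowel of the stem is a rounded vowel (*lu*, *feo*); -eg when the last vowel of the stem is an unrounded vowel (*ki*, *uga*, *be*).
*wu*: last vowel = /u/, a rounded vowel → -uju → *wuuju*.
The last vowel of *di* is /i/, which is an unrounded vowel, so the suffix is -eg, giving *dieg*.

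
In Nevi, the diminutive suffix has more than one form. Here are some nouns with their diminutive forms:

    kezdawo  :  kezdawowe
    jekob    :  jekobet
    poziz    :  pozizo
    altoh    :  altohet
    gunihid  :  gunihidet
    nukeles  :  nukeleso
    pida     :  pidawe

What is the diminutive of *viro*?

virowe

The alternation tracks the final sound of the stem — -o when the stem ends in a sibilant (*poziz*, *nukeles*); -et when the stem ends in a non-sibilant consonant (*jekob*, *altoh*, *gunihid*); -we when the stem ends in a vowel (*kezdawo*, *pida*).
The final sound of *viro* is /o/, which is a vowel, so the suffix is -we, giving *virowe*.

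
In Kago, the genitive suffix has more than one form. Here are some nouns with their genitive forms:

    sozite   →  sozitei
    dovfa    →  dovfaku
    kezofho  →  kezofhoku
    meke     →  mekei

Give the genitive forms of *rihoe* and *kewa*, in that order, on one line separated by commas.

The pattern is front/back vowel harmony: -i when the last vowel of the stem is a front vowel (*sozite*, *meke*); -ku when the last vowel of the stem is a back vowel (*dovfa*, *kezofho*).
*rihoe*: last vowel = /e/, a front vowel → -i → *rihoei*.
*kewa* — last vowel /a/ (a back vowel) → -ku → *kewaku*.

rihoei, kewaku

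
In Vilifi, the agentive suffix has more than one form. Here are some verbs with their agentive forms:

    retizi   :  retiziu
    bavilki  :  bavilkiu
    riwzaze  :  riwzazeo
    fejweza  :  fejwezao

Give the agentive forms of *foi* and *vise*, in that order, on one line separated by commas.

foiu, viseo

The suffix is conditioned by the last vowel: -u when the last vowel of the stem is a high vowel (*retizi*, *bavilki*); -o when the last vowel of the stem is a non-high vowel (*riwzaze*, *fejweza*).
*foi* — last vowel /i/ (a high vowel) → -u → *foiu*.
*vise* — last vowel /e/ (a non-high vowel) → -o → *viseo*.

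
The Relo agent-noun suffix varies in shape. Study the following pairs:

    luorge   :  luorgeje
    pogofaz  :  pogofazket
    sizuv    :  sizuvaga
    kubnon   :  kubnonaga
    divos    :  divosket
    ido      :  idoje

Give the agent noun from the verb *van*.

The pattern is sibilance of the final sound: -ket when the stem ends in a sibilant (*pogofaz*, *divos*); -aga when the stem ends in a non-sibilant consonant (*sizuv*, *kubnon*); -je when the stem ends in a vowel (*luorge*, *ido*).
*van*: final sound = /n/, a non-sibilant consonant → -aga → *vanaga*.

vanaga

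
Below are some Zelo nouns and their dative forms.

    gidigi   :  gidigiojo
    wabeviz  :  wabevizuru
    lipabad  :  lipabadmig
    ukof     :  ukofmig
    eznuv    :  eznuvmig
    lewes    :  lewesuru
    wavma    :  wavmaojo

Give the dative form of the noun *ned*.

The pattern is sibilance of the final sound: -uru when the stem ends in a sibilant (*wabeviz*, *lewes*); -mig when the stem ends in a non-sibilant consonant (*lipabad*, *ukof*, *eznuv*); -ojo when the stem ends in a vowel (*gidigi*, *wavma*).
The final sound of *ned* is /d/, which is a non-sibilant consonant, so the suffix is -mig, giving *nedmig*.

nedmig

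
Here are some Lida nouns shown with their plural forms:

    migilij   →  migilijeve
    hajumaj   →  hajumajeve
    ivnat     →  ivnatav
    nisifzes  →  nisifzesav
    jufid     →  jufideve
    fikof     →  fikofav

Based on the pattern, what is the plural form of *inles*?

inlesav

The alternation tracks the final consonant of the stem — -av when the stem ends in a voiceless consonant (*ivnat*, *nisifzes*, *fikof*); -eve when the stem ends in a voiced consonant (*migilij*, *hajumaj*, *jufid*).
*inles* — final consonant /s/ (voiceless) → -av → *inlesav*.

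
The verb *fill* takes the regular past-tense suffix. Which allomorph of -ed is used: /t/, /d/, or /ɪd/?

/d/

The stem *fill* ends in a voiced sound other than /d/.
The -ed suffix is realized as /ɪd/ after /t, d/; as /t/ after other voiceless consonants; and as /d/ after other voiced sounds.
So -ed on *fill* is pronounced /d/.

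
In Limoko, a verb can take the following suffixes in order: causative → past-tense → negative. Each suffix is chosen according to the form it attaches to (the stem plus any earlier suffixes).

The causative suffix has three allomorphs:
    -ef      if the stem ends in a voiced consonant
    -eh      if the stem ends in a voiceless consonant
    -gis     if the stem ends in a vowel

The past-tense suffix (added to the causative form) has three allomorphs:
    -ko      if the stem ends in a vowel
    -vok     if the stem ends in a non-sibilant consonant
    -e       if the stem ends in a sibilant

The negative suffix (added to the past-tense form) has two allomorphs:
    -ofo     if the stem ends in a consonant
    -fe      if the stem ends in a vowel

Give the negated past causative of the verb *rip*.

ripehvokofo

*rip*: final sound = /p/, a voiceless consonant → -eh → *ripeh*.
The causative form *ripeh*: final sound = /h/, a non-sibilant consonant → -vok → *ripehvok*.
The past-tense form *ripehvok* — final sound /k/ (a consonant) → -ofo → *ripehvokofo*.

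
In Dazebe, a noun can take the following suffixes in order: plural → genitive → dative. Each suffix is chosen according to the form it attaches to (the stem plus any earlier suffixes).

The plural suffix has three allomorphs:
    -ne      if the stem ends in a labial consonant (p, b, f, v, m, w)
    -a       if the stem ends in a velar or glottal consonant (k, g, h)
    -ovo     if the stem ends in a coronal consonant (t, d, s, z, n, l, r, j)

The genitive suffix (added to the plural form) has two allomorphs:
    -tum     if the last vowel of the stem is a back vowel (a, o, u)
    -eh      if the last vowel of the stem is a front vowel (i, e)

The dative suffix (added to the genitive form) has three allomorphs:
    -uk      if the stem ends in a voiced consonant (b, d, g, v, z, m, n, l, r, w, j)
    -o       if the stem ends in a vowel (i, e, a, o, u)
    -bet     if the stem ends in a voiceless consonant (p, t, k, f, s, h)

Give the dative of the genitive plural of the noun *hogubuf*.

hogubufneehbet

*hogubuf* — final consonant /f/ (labial) → -ne → *hogubufne*.
The plural form *hogubufne* — last vowel /e/ (a front vowel) → -eh → *hogubufneeh*.
Since the final sound of the genitive form *hogubufneeh* is /h/ (a voiceless consonant), it takes -bet, giving *hogubufneehbet*.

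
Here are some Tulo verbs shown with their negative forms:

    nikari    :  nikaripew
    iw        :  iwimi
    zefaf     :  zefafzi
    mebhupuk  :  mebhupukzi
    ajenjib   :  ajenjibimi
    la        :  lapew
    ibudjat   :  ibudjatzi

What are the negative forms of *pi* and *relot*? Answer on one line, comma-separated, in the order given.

The alternation tracks the final sound of the stem — -zi when the stem ends in a voiceless consonant (*zefaf*, *mebhupuk*, *ibudjat*); -imi when the stem ends in a voiced consonant (*iw*, *ajenjib*); -pew when the stem ends in a vowel (*nikari*, *la*).
*pi*: final sound = /i/, a vowel → -pew → *pipew*.
The final sound of *relot* is /t/, which is a voiceless consonant, so the suffix is -zi, giving *relotzi*.

pipew, relotzi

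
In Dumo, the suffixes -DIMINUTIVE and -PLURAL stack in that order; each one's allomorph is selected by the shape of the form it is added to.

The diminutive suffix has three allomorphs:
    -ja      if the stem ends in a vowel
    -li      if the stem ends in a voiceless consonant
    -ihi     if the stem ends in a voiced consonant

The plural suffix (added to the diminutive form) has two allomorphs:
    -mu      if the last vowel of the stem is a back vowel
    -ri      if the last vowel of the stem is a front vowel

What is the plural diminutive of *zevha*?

zevhajamu

*zevha*: final sound = /a/, a vowel → -ja → *zevhaja*.
Since the last vowel of the diminutive form *zevhaja* is /a/ (a back vowel), it takes -mu, giving *zevhajamu*.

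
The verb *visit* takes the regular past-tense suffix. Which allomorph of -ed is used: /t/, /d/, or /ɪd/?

The stem *visit* ends in /t/ or /d/.
The -ed suffix is realized as /ɪd/ after /t, d/; as /t/ after other voiceless consonants; and as /d/ after other voiced sounds.
So -ed on *visit* is pronounced /ɪd/.

/ɪd/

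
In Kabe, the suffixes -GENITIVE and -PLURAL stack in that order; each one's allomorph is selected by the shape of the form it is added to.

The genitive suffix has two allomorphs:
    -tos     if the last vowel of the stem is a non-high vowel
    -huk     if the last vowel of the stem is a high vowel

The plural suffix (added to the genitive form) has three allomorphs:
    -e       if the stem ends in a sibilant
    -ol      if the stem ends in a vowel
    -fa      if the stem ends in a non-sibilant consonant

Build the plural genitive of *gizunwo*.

gizunwotose

*gizunwo* — last vowel /o/ (a non-high vowel) → -tos → *gizunwotos*.
The final sound of the genitive form *gizunwotos* is /s/, which is a sibilant, so the plural suffix is -e, giving *gizunwotose*.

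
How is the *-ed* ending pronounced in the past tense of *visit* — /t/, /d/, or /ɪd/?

/ɪd/

The stem *visit* ends in /t/ or /d/.
The -ed suffix is realized as /ɪd/ after /t, d/; as /t/ after other voiceless consonants; and as /d/ after other voiced sounds.
So -ed on *visit* is pronounced /ɪd/.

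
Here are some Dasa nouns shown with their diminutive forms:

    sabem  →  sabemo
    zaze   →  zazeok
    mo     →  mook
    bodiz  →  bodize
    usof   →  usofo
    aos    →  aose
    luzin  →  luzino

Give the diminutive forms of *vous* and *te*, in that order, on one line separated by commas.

vouse, teok

The alternation tracks the final sound of the stem — -e when the stem ends in a sibilant (*bodiz*, *aos*); -o when the stem ends in a non-sibilant consonant (*sabem*, *usof*, *luzin*); -ok when the stem ends in a vowel (*zaze*, *mo*).
*vous*: final sound = /s/, a sibilant → -e → *vouse*.
*te* — final sound /e/ (a vowel) → -ok → *teok*.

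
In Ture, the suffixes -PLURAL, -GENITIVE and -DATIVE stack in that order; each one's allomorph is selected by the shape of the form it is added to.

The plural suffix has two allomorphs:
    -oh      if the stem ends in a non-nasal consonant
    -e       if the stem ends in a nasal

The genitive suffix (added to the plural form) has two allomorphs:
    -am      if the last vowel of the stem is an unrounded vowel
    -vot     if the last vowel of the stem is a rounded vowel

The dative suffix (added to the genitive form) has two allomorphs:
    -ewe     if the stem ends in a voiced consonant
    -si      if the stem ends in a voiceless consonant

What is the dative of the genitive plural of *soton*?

sotoneamewe

*soton*: final consonant = /n/, a nasal → -e → *sotone*.
The last vowel of the plural form *sotone* is /e/, which is an unrounded vowel, so the genitive suffix is -am, giving *sotoneam*.
The final consonant of the genitive form *sotoneam* is /m/, which is voiced, so the dative suffix is -ewe, giving *sotoneamewe*.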